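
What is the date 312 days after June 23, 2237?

May 1, 2238

Jun has 30 days: +8 → Jul 1, 2237 (304 left).
Jul has 31 days: +31 → Aug 1, 2237 (273 left).
Aug has 31 days: +31 → Sep 1, 2237 (242 left).
Sep has 30 days: +30 → Oct 1, 2237 (212 left).
Oct has 31 days: +31 → Nov 1, 2237 (181 left).
Nov has 30 days: +30 → Dec 1, 2237 (151 left).
Dec has 31 days: +31 → Jan 1, 2238 (120 left).
Jan has 31 days: +31 → Feb 1, 2238 (89 left).
Feb has 28 days: +28 → Mar 1, 2238 (61 left).
Mar has 31 days: +31 → Apr 1, 2238 (30 left).
Apr has 30 days: +30 → May 1, 2238 (0 left).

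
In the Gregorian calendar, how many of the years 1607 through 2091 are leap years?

Multiples of 4 in [1607,2091]: 121.
Of those, multiples of 100: 4 (not leap unless ÷400).
Multiples of 400: 1.
Leap years = 121 − 4 + 1 = 118.

118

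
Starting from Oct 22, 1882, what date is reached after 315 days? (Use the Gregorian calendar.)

Oct has 31 days: +10 → Nov 1, 1882 (305 left).
Nov has 30 days: +30 → Dec 1, 1882 (275 left).
Dec has 31 days: +31 → Jan 1, 1883 (244 left).
Jan has 31 days: +31 → Feb 1, 1883 (213 left).
Feb has 28 days: +28 → Mar 1, 1883 (185 left).
Mar has 31 days: +31 → Apr 1, 1883 (154 left).
Apr has 30 days: +30 → May 1, 1883 (124 left).
May has 31 days: +31 → Jun 1, 1883 (93 left).
Jun has 30 days: +30 → Jul 1, 1883 (63 left).
Jul has 31 days: +31 → Aug 1, 1883 (32 left).
Aug has 31 days: +31 → Sep 1, 1883 (1 left).
+1 → Sep 2, 1883.

September 2, 1883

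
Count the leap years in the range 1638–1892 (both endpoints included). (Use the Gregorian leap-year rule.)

Multiples of 4 in [1638,1892]: 64.
Of those, multiples of 100: 2 (not leap unless ÷400).
Multiples of 400: 0.
Leap years = 64 − 2 + 0 = 62.

62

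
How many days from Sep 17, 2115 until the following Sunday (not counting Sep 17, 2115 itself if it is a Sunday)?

5

Sep 17, 2115 is a Tuesday.
From Tuesday to the next Sunday is 5 days.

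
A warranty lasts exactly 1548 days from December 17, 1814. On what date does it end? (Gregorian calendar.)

March 14, 1819

+365 (one year) → Dec 17, 1815 (1183 left).
+366 (one year; includes Feb 29, 1816) → Dec 17, 1816 (817 left).
+365 (one year) → Dec 17, 1817 (452 left).
+365 (one year) → Dec 17, 1818 (87 left).
Dec has 31 days: +15 → Jan 1, 1819 (72 left).
Jan has 31 days: +31 → Feb 1, 1819 (41 left).
Feb has 28 days: +28 → Mar 1, 1819 (13 left).
+13 → Mar 14, 1819.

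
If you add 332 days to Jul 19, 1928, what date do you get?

Jul has 31 days: +13 → Aug 1, 1928 (319 left).
Aug has 31 days: +31 → Sep 1, 1928 (288 left).
Sep has 30 days: +30 → Oct 1, 1928 (258 left).
Oct has 31 days: +31 → Nov 1, 1928 (227 left).
Nov has 30 days: +30 → Dec 1, 1928 (197 left).
Dec has 31 days: +31 → Jan 1, 1929 (166 left).
Jan has 31 days: +31 → Feb 1, 1929 (135 left).
Feb has 28 days: +28 → Mar 1, 1929 (107 left).
Mar has 31 days: +31 → Apr 1, 1929 (76 left).
Apr has 30 days: +30 → May 1, 1929 (46 left).
May has 31 days: +31 → Jun 1, 1929 (15 left).
+15 → Jun 16, 1929.

June 16, 1929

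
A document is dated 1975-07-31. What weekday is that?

January 1, 1975 is a Wednesday.
Jan 1, 1975 → Feb 1, 1975: 31 days (January has 31).
Feb 1, 1975 → Mar 1, 1975: 28 days (February has 28).
Mar 1, 1975 → Apr 1, 1975: 31 days (March has 31).
Apr 1, 1975 → May 1, 1975: 30 days (April has 30).
May 1, 1975 → Jun 1, 1975: 31 days (May has 31).
Jun 1, 1975 → Jul 1, 1975: 30 days (June has 30).
Jul 1, 1975 → Jul 31, 1975: 30 days.
Total: 211 days.
211 mod 7 = 1, so Wednesday + 1 = Thursday.

Thursday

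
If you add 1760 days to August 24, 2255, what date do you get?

June 18, 2260

+366 (one year; includes Feb 29, 2256) → Aug 24, 2256 (1394 left).
+365 (one year) → Aug 24, 2257 (1029 left).
+365 (one year) → Aug 24, 2258 (664 left).
+365 (one year) → Aug 24, 2259 (299 left).
Aug has 31 days: +8 → Sep 1, 2259 (291 left).
Sep has 30 days: +30 → Oct 1, 2259 (261 left).
Oct has 31 days: +31 → Nov 1, 2259 (230 left).
Nov has 30 days: +30 → Dec 1, 2259 (200 left).
Dec has 31 days: +31 → Jan 1, 2260 (169 left).
Jan has 31 days: +31 → Feb 1, 2260 (138 left).
Feb has 29 days: +29 → Mar 1, 2260 (109 left).
Mar has 31 days: +31 → Apr 1, 2260 (78 left).
Apr has 30 days: +30 → May 1, 2260 (48 left).
May has 31 days: +31 → Jun 1, 2260 (17 left).
+17 → Jun 18, 2260.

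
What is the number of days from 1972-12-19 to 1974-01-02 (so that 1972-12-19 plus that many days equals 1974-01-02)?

379

Dec 19, 1972 → Jan 19, 1973: 31 days (December has 31).
Jan 19, 1973 → Feb 19, 1973: 31 days (January has 31).
Feb 19, 1973 → Mar 19, 1973: 28 days (February has 28).
Mar 19, 1973 → Apr 19, 1973: 31 days (March has 31).
Apr 19, 1973 → May 19, 1973: 30 days (April has 30).
May 19, 1973 → Jun 19, 1973: 31 days (May has 31).
Jun 19, 1973 → Jul 19, 1973: 30 days (June has 30).
Jul 19, 1973 → Aug 19, 1973: 31 days (July has 31).
Aug 19, 1973 → Sep 19, 1973: 31 days (August has 31).
Sep 19, 1973 → Oct 19, 1973: 30 days (September has 30).
Oct 19, 1973 → Nov 19, 1973: 31 days (October has 31).
Nov 19, 1973 → Dec 19, 1973: 30 days (November has 30).
Dec 19, 1973 → Jan 2, 1974: 14 days.
Total: 379 days.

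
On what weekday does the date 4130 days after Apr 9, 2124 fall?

Apr 9, 2124 is a Sunday.
4130 mod 7 = 0, so 4130 days after a Sunday is Sunday + 0 = Sunday.

Sunday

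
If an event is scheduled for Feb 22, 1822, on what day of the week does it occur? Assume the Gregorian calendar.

Friday

Doomsday rule: the anchor day for the 1800s is Friday. For year 22: 22÷12 = 1 r 10, and 10÷4 = 2, so 1+10+2 = 13.
Friday + 13 ≡ Thursday — that's 1822's doomsday.
In February the doomsday date is Feb 28 (1822 is not a leap year).
Feb 22 is 6 days before Feb 28; 6 mod 7 = 6, so Thursday − 6 = Friday.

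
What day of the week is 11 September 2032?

January 1, 2032 is a Thursday.
Jan 1, 2032 → Feb 1, 2032: 31 days (January has 31).
Feb 1, 2032 → Mar 1, 2032: 29 days (February has 29).
Mar 1, 2032 → Apr 1, 2032: 31 days (March has 31).
Apr 1, 2032 → May 1, 2032: 30 days (April has 30).
May 1, 2032 → Jun 1, 2032: 31 days (May has 31).
Jun 1, 2032 → Jul 1, 2032: 30 days (June has 30).
Jul 1, 2032 → Aug 1, 2032: 31 days (July has 31).
Aug 1, 2032 → Sep 1, 2032: 31 days (August has 31).
Sep 1, 2032 → Sep 11, 2032: 10 days.
Total: 254 days.
254 mod 7 = 2, so Thursday + 2 = Saturday.

Saturday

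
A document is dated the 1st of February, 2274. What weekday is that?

Doomsday rule: the anchor day for the 2200s is Friday. For year 74: 74÷12 = 6 r 2, and 2÷4 = 0, so 6+2+0 = 8.
Friday + 8 ≡ Saturday — that's 2274's doomsday.
In February the doomsday date is Feb 28 (2274 is not a leap year).
Feb 1 is 27 days before Feb 28; 27 mod 7 = 6, so Saturday − 6 = Sunday.

Sunday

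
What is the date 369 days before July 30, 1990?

−30 → Jun 30, 1990 (end of Jun, 30 days; 339 left).
−30 → May 31, 1990 (end of May, 31 days; 309 left).
−31 → Apr 30, 1990 (end of Apr, 30 days; 278 left).
−30 → Mar 31, 1990 (end of Mar, 31 days; 248 left).
−31 → Feb 28, 1990 (end of Feb, 28 days; 217 left).
−28 → Jan 31, 1990 (end of Jan, 31 days; 189 left).
−31 → Dec 31, 1989 (end of Dec, 31 days; 158 left).
−31 → Nov 30, 1989 (end of Nov, 30 days; 127 left).
−30 → Oct 31, 1989 (end of Oct, 31 days; 97 left).
−31 → Sep 30, 1989 (end of Sep, 30 days; 66 left).
−30 → Aug 31, 1989 (end of Aug, 31 days; 36 left).
−31 → Jul 31, 1989 (end of Jul, 31 days; 5 left).
−5 → Jul 26, 1989.

July 26, 1989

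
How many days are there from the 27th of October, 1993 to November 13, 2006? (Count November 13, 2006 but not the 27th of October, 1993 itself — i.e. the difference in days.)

4765

Oct 27, 1993 → Oct 27, 1994: 365 days.
Oct 27, 1994 → Oct 27, 1995: 365 days.
Oct 27, 1995 → Oct 27, 1996: 366 days (Feb 29, 1996 is in that span).
Oct 27, 1996 → Oct 27, 1997: 365 days.
Oct 27, 1997 → Oct 27, 1998: 365 days.
Oct 27, 1998 → Oct 27, 1999: 365 days.
Oct 27, 1999 → Oct 27, 2000: 366 days (Feb 29, 2000 is in that span).
Oct 27, 2000 → Oct 27, 2001: 365 days.
Oct 27, 2001 → Oct 27, 2002: 365 days.
Oct 27, 2002 → Oct 27, 2003: 365 days.
Oct 27, 2003 → Oct 27, 2004: 366 days (Feb 29, 2004 is in that span).
Oct 27, 2004 → Oct 27, 2005: 365 days.
Oct 27, 2005 → Nov 27, 2005: 31 days (October has 31).
Nov 27, 2005 → Dec 27, 2005: 30 days (November has 30).
Dec 27, 2005 → Jan 27, 2006: 31 days (December has 31).
Jan 27, 2006 → Feb 27, 2006: 31 days (January has 31).
Feb 27, 2006 → Mar 27, 2006: 28 days (February has 28).
Mar 27, 2006 → Apr 27, 2006: 31 days (March has 31).
Apr 27, 2006 → May 27, 2006: 30 days (April has 30).
May 27, 2006 → Jun 27, 2006: 31 days (May has 31).
Jun 27, 2006 → Jul 27, 2006: 30 days (June has 30).
Jul 27, 2006 → Aug 27, 2006: 31 days (July has 31).
Aug 27, 2006 → Sep 27, 2006: 31 days (August has 31).
Sep 27, 2006 → Oct 27, 2006: 30 days (September has 30).
Oct 27, 2006 → Nov 13, 2006: 17 days.
Total: 4765 days.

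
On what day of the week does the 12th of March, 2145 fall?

Doomsday rule: the anchor day for the 2100s is Sunday. For year 45: 45÷12 = 3 r 9, and 9÷4 = 2, so 3+9+2 = 14.
Sunday + 14 ≡ Sunday — that's 2145's doomsday.
In March the doomsday date is Mar 14.
Mar 12 is 2 days before Mar 14; 2 mod 7 = 2, so Sunday − 2 = Friday.

Friday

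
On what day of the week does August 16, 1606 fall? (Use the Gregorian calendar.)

Wednesday

Doomsday rule: the anchor day for the 1600s is Tuesday. For year 06: 6÷12 = 0 r 6, and 6÷4 = 1, so 0+6+1 = 7.
Tuesday + 7 ≡ Tuesday — that's 1606's doomsday.
In August the doomsday date is Aug 8.
Aug 16 is 8 days after Aug 8; 8 mod 7 = 1, so Tuesday + 1 = Wednesday.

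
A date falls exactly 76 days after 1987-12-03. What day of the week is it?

First find the weekday of Dec 3, 1987. Doomsday rule: the anchor day for the 1900s is Wednesday. For year 87: 87÷12 = 7 r 3, and 3÷4 = 0, so 7+3+0 = 10.
Wednesday + 10 ≡ Saturday — that's 1987's doomsday.
In December the doomsday date is Dec 12.
Dec 3 is 9 days before Dec 12; 9 mod 7 = 2, so Saturday − 2 = Thursday.
76 mod 7 = 6, so 76 days after a Thursday is Thursday + 6 = Wednesday.

Wednesday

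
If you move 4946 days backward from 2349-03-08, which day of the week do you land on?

Friday

First find the weekday of Mar 8, 2349. Doomsday rule: the anchor day for the 2300s is Wednesday. For year 49: 49÷12 = 4 r 1, and 1÷4 = 0, so 4+1+0 = 5.
Wednesday + 5 ≡ Monday — that's 2349's doomsday.
In March the doomsday date is Mar 14.
Mar 8 is 6 days before Mar 14; 6 mod 7 = 6, so Monday − 6 = Tuesday.
4946 mod 7 = 4, so 4946 days before a Tuesday is Tuesday − 4 = Friday.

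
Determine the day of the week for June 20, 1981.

Saturday

January 1, 1981 is a Thursday.
Jan 1, 1981 → Feb 1, 1981: 31 days (January has 31).
Feb 1, 1981 → Mar 1, 1981: 28 days (February has 28).
Mar 1, 1981 → Apr 1, 1981: 31 days (March has 31).
Apr 1, 1981 → May 1, 1981: 30 days (April has 30).
May 1, 1981 → Jun 1, 1981: 31 days (May has 31).
Jun 1, 1981 → Jun 20, 1981: 19 days.
Total: 170 days.
170 mod 7 = 2, so Thursday + 2 = Saturday.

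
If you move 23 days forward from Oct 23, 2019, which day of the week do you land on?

Oct 23, 2019 is a Wednesday.
23 mod 7 = 2, so 23 days after a Wednesday is Wednesday + 2 = Friday.

Friday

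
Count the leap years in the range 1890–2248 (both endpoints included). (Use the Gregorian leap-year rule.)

87

Multiples of 4 in [1890,2248]: 90.
Of those, multiples of 100: 4 (not leap unless ÷400).
Multiples of 400: 1.
Leap years = 90 − 4 + 1 = 87.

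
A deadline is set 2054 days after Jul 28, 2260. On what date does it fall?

March 13, 2266

+365 (one year) → Jul 28, 2261 (1689 left).
+365 (one year) → Jul 28, 2262 (1324 left).
+365 (one year) → Jul 28, 2263 (959 left).
+366 (one year; includes Feb 29, 2264) → Jul 28, 2264 (593 left).
+365 (one year) → Jul 28, 2265 (228 left).
Jul has 31 days: +4 → Aug 1, 2265 (224 left).
Aug has 31 days: +31 → Sep 1, 2265 (193 left).
Sep has 30 days: +30 → Oct 1, 2265 (163 left).
Oct has 31 days: +31 → Nov 1, 2265 (132 left).
Nov has 30 days: +30 → Dec 1, 2265 (102 left).
Dec has 31 days: +31 → Jan 1, 2266 (71 left).
Jan has 31 days: +31 → Feb 1, 2266 (40 left).
Feb has 28 days: +28 → Mar 1, 2266 (12 left).
+12 → Mar 13, 2266.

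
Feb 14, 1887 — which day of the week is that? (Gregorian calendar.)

Monday

January 1, 1887 is a Saturday.
Jan 1, 1887 → Feb 1, 1887: 31 days (January has 31).
Feb 1, 1887 → Feb 14, 1887: 13 days.
Total: 44 days.
44 mod 7 = 2, so Saturday + 2 = Monday.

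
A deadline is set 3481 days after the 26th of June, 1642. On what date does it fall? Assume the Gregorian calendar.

January 6, 1652

+365 (one year) → Jun 26, 1643 (3116 left).
+366 (one year; includes Feb 29, 1644) → Jun 26, 1644 (2750 left).
+365 (one year) → Jun 26, 1645 (2385 left).
+365 (one year) → Jun 26, 1646 (2020 left).
+365 (one year) → Jun 26, 1647 (1655 left).
+366 (one year; includes Feb 29, 1648) → Jun 26, 1648 (1289 left).
+365 (one year) → Jun 26, 1649 (924 left).
+365 (one year) → Jun 26, 1650 (559 left).
+365 (one year) → Jun 26, 1651 (194 left).
Jun has 30 days: +5 → Jul 1, 1651 (189 left).
Jul has 31 days: +31 → Aug 1, 1651 (158 left).
Aug has 31 days: +31 → Sep 1, 1651 (127 left).
Sep has 30 days: +30 → Oct 1, 1651 (97 left).
Oct has 31 days: +31 → Nov 1, 1651 (66 left).
Nov has 30 days: +30 → Dec 1, 1651 (36 left).
Dec has 31 days: +31 → Jan 1, 1652 (5 left).
+5 → Jan 6, 1652.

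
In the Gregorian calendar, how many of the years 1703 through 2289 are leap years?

Multiples of 4 in [1703,2289]: 147.
Of those, multiples of 100: 5 (not leap unless ÷400).
Multiples of 400: 1.
Leap years = 147 − 5 + 1 = 143.

143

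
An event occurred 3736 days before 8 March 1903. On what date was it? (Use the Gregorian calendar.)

December 13, 1892

−365 (one year) → Mar 8, 1902 (3371 left).
−365 (one year) → Mar 8, 1901 (3006 left).
−365 (one year) → Mar 8, 1900 (2641 left).
−365 (one year) → Mar 8, 1899 (2276 left).
−365 (one year) → Mar 8, 1898 (1911 left).
−365 (one year) → Mar 8, 1897 (1546 left).
−365 (one year) → Mar 8, 1896 (1181 left).
−366 (one year; includes Feb 29, 1896) → Mar 8, 1895 (815 left).
−365 (one year) → Mar 8, 1894 (450 left).
−365 (one year) → Mar 8, 1893 (85 left).
−8 → Feb 28, 1893 (end of Feb, 28 days; 77 left).
−28 → Jan 31, 1893 (end of Jan, 31 days; 49 left).
−31 → Dec 31, 1892 (end of Dec, 31 days; 18 left).
−18 → Dec 13, 1892.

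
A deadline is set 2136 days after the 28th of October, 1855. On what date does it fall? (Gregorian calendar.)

+366 (one year; includes Feb 29, 1856) → Oct 28, 1856 (1770 left).
+365 (one year) → Oct 28, 1857 (1405 left).
+365 (one year) → Oct 28, 1858 (1040 left).
+365 (one year) → Oct 28, 1859 (675 left).
+366 (one year; includes Feb 29, 1860) → Oct 28, 1860 (309 left).
Oct has 31 days: +4 → Nov 1, 1860 (305 left).
Nov has 30 days: +30 → Dec 1, 1860 (275 left).
Dec has 31 days: +31 → Jan 1, 1861 (244 left).
Jan has 31 days: +31 → Feb 1, 1861 (213 left).
Feb has 28 days: +28 → Mar 1, 1861 (185 left).
Mar has 31 days: +31 → Apr 1, 1861 (154 left).
Apr has 30 days: +30 → May 1, 1861 (124 left).
May has 31 days: +31 → Jun 1, 1861 (93 left).
Jun has 30 days: +30 → Jul 1, 1861 (63 left).
Jul has 31 days: +31 → Aug 1, 1861 (32 left).
Aug has 31 days: +31 → Sep 1, 1861 (1 left).
+1 → Sep 2, 1861.

September 2, 1861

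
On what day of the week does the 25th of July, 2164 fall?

Doomsday rule: the anchor day for the 2100s is Sunday. For year 64: 64÷12 = 5 r 4, and 4÷4 = 1, so 5+4+1 = 10.
Sunday + 10 ≡ Wednesday — that's 2164's doomsday.
In July the doomsday date is Jul 11.
Jul 25 is 14 days after Jul 11; 14 mod 7 = 0, so Wednesday + 0 = Wednesday.

Wednesday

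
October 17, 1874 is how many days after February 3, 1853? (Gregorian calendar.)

Feb 3, 1853 → Feb 3, 1854: 365 days.
Feb 3, 1854 → Feb 3, 1855: 365 days.
Feb 3, 1855 → Feb 3, 1856: 365 days.
Feb 3, 1856 → Feb 3, 1857: 366 days (Feb 29, 1856 is in that span).
Feb 3, 1857 → Feb 3, 1858: 365 days.
Feb 3, 1858 → Feb 3, 1859: 365 days.
Feb 3, 1859 → Feb 3, 1860: 365 days.
Feb 3, 1860 → Feb 3, 1861: 366 days (Feb 29, 1860 is in that span).
Feb 3, 1861 → Feb 3, 1862: 365 days.
Feb 3, 1862 → Feb 3, 1863: 365 days.
Feb 3, 1863 → Feb 3, 1864: 365 days.
Feb 3, 1864 → Feb 3, 1865: 366 days (Feb 29, 1864 is in that span).
Feb 3, 1865 → Feb 3, 1866: 365 days.
Feb 3, 1866 → Feb 3, 1867: 365 days.
Feb 3, 1867 → Feb 3, 1868: 365 days.
Feb 3, 1868 → Feb 3, 1869: 366 days (Feb 29, 1868 is in that span).
Feb 3, 1869 → Feb 3, 1870: 365 days.
Feb 3, 1870 → Feb 3, 1871: 365 days.
Feb 3, 1871 → Feb 3, 1872: 365 days.
Feb 3, 1872 → Feb 3, 1873: 366 days (Feb 29, 1872 is in that span).
Feb 3, 1873 → Feb 3, 1874: 365 days.
Feb 3, 1874 → Mar 3, 1874: 28 days (February has 28).
Mar 3, 1874 → Apr 3, 1874: 31 days (March has 31).
Apr 3, 1874 → May 3, 1874: 30 days (April has 30).
May 3, 1874 → Jun 3, 1874: 31 days (May has 31).
Jun 3, 1874 → Jul 3, 1874: 30 days (June has 30).
Jul 3, 1874 → Aug 3, 1874: 31 days (July has 31).
Aug 3, 1874 → Sep 3, 1874: 31 days (August has 31).
Sep 3, 1874 → Oct 3, 1874: 30 days (September has 30).
Oct 3, 1874 → Oct 17, 1874: 14 days.
Total: 7926 days.

7926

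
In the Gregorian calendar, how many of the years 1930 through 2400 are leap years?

Multiples of 4 in [1930,2400]: 118.
Of those, multiples of 100: 5 (not leap unless ÷400).
Multiples of 400: 2.
Leap years = 118 − 5 + 2 = 115.

115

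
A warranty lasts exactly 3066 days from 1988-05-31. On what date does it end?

+365 (one year) → May 31, 1989 (2701 left).
+365 (one year) → May 31, 1990 (2336 left).
+365 (one year) → May 31, 1991 (1971 left).
+366 (one year; includes Feb 29, 1992) → May 31, 1992 (1605 left).
+365 (one year) → May 31, 1993 (1240 left).
+365 (one year) → May 31, 1994 (875 left).
+365 (one year) → May 31, 1995 (510 left).
+366 (one year; includes Feb 29, 1996) → May 31, 1996 (144 left).
May has 31 days: +1 → Jun 1, 1996 (143 left).
Jun has 30 days: +30 → Jul 1, 1996 (113 left).
Jul has 31 days: +31 → Aug 1, 1996 (82 left).
Aug has 31 days: +31 → Sep 1, 1996 (51 left).
Sep has 30 days: +30 → Oct 1, 1996 (21 left).
+21 → Oct 22, 1996.

October 22, 1996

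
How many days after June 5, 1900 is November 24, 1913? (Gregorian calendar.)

Jun 5, 1900 → Jun 5, 1901: 365 days.
Jun 5, 1901 → Jun 5, 1902: 365 days.
Jun 5, 1902 → Jun 5, 1903: 365 days.
Jun 5, 1903 → Jun 5, 1904: 366 days (Feb 29, 1904 is in that span).
Jun 5, 1904 → Jun 5, 1905: 365 days.
Jun 5, 1905 → Jun 5, 1906: 365 days.
Jun 5, 1906 → Jun 5, 1907: 365 days.
Jun 5, 1907 → Jun 5, 1908: 366 days (Feb 29, 1908 is in that span).
Jun 5, 1908 → Jun 5, 1909: 365 days.
Jun 5, 1909 → Jun 5, 1910: 365 days.
Jun 5, 1910 → Jun 5, 1911: 365 days.
Jun 5, 1911 → Jun 5, 1912: 366 days (Feb 29, 1912 is in that span).
Jun 5, 1912 → Jun 5, 1913: 365 days.
Jun 5, 1913 → Jul 5, 1913: 30 days (June has 30).
Jul 5, 1913 → Aug 5, 1913: 31 days (July has 31).
Aug 5, 1913 → Sep 5, 1913: 31 days (August has 31).
Sep 5, 1913 → Oct 5, 1913: 30 days (September has 30).
Oct 5, 1913 → Nov 5, 1913: 31 days (October has 31).
Nov 5, 1913 → Nov 24, 1913: 19 days.
Total: 4920 days.

4920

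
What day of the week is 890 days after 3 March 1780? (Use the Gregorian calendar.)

Saturday

Mar 3, 1780 is a Friday.
890 mod 7 = 1, so 890 days after a Friday is Friday + 1 = Saturday.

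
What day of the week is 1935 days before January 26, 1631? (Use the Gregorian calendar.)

Thursday

Jan 26, 1631 is a Sunday.
1935 mod 7 = 3, so 1935 days before a Sunday is Sunday − 3 = Thursday.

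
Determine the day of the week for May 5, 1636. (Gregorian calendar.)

Monday

Doomsday rule: the anchor day for the 1600s is Tuesday. For year 36: 36÷12 = 3 r 0, and 0÷4 = 0, so 3+0+0 = 3.
Tuesday + 3 ≡ Friday — that's 1636's doomsday.
In May the doomsday date is May 9.
May 5 is 4 days before May 9; 4 mod 7 = 4, so Friday − 4 = Monday.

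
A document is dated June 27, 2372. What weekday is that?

Doomsday rule: the anchor day for the 2300s is Wednesday. For year 72: 72÷12 = 6 r 0, and 0÷4 = 0, so 6+0+0 = 6.
Wednesday + 6 ≡ Tuesday — that's 2372's doomsday.
In June the doomsday date is Jun 6.
Jun 27 is 21 days after Jun 6; 21 mod 7 = 0, so Tuesday + 0 = Tuesday.

Tuesday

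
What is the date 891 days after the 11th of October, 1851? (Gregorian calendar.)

+366 (one year; includes Feb 29, 1852) → Oct 11, 1852 (525 left).
+365 (one year) → Oct 11, 1853 (160 left).
Oct has 31 days: +21 → Nov 1, 1853 (139 left).
Nov has 30 days: +30 → Dec 1, 1853 (109 left).
Dec has 31 days: +31 → Jan 1, 1854 (78 left).
Jan has 31 days: +31 → Feb 1, 1854 (47 left).
Feb has 28 days: +28 → Mar 1, 1854 (19 left).
+19 → Mar 20, 1854.

March 20, 1854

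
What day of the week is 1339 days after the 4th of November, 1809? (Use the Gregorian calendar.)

Monday

First find the weekday of Nov 4, 1809. Doomsday rule: the anchor day for the 1800s is Friday. For year 09: 9÷12 = 0 r 9, and 9÷4 = 2, so 0+9+2 = 11.
Friday + 11 ≡ Tuesday — that's 1809's doomsday.
In November the doomsday date is Nov 7.
Nov 4 is 3 days before Nov 7; 3 mod 7 = 3, so Tuesday − 3 = Saturday.
1339 mod 7 = 2, so 1339 days after a Saturday is Saturday + 2 = Monday.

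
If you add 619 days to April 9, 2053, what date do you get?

+365 (one year) → Apr 9, 2054 (254 left).
Apr has 30 days: +22 → May 1, 2054 (232 left).
May has 31 days: +31 → Jun 1, 2054 (201 left).
Jun has 30 days: +30 → Jul 1, 2054 (171 left).
Jul has 31 days: +31 → Aug 1, 2054 (140 left).
Aug has 31 days: +31 → Sep 1, 2054 (109 left).
Sep has 30 days: +30 → Oct 1, 2054 (79 left).
Oct has 31 days: +31 → Nov 1, 2054 (48 left).
Nov has 30 days: +30 → Dec 1, 2054 (18 left).
+18 → Dec 19, 2054.

December 19, 2054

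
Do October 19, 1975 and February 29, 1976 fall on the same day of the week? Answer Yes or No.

From Oct 19, 1975 to Feb 29, 1976 is 133 days.
133 mod 7 = 0, so they are the same weekday.
(Oct 19, 1975 is a Sunday; Feb 29, 1976 is a Sunday.)

Yes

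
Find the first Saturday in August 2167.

August 1, 2167 is a Saturday.
The first Saturday is therefore August 1 (same day).

August 1, 2167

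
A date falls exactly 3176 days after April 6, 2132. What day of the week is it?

Apr 6, 2132 is a Sunday.
3176 mod 7 = 5, so 3176 days after a Sunday is Sunday + 5 = Friday.

Friday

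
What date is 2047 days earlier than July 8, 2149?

November 30, 2143

−365 (one year) → Jul 8, 2148 (1682 left).
−366 (one year; includes Feb 29, 2148) → Jul 8, 2147 (1316 left).
−365 (one year) → Jul 8, 2146 (951 left).
−365 (one year) → Jul 8, 2145 (586 left).
−365 (one year) → Jul 8, 2144 (221 left).
−8 → Jun 30, 2144 (end of Jun, 30 days; 213 left).
−30 → May 31, 2144 (end of May, 31 days; 183 left).
−31 → Apr 30, 2144 (end of Apr, 30 days; 152 left).
−30 → Mar 31, 2144 (end of Mar, 31 days; 122 left).
−31 → Feb 29, 2144 (end of Feb, 29 days; 91 left).
−29 → Jan 31, 2144 (end of Jan, 31 days; 62 left).
−31 → Dec 31, 2143 (end of Dec, 31 days; 31 left).
−31 → Nov 30, 2143 (end of Nov, 30 days; 0 left).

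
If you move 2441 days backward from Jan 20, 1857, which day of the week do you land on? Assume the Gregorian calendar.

Jan 20, 1857 is a Tuesday.
2441 mod 7 = 5, so 2441 days before a Tuesday is Tuesday − 5 = Thursday.

Thursday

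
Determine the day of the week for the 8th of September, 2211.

Sunday

Doomsday rule: the anchor day for the 2200s is Friday. For year 11: 11÷12 = 0 r 11, and 11÷4 = 2, so 0+11+2 = 13.
Friday + 13 ≡ Thursday — that's 2211's doomsday.
In September the doomsday date is Sep 5.
Sep 8 is 3 days after Sep 5; 3 mod 7 = 3, so Thursday + 3 = Sunday.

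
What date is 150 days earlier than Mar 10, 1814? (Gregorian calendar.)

October 11, 1813

−10 → Feb 28, 1814 (end of Feb, 28 days; 140 left).
−28 → Jan 31, 1814 (end of Jan, 31 days; 112 left).
−31 → Dec 31, 1813 (end of Dec, 31 days; 81 left).
−31 → Nov 30, 1813 (end of Nov, 30 days; 50 left).
−30 → Oct 31, 1813 (end of Oct, 31 days; 20 left).
−20 → Oct 11, 1813.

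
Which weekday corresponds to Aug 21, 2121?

Thursday

Doomsday rule: the anchor day for the 2100s is Sunday. For year 21: 21÷12 = 1 r 9, and 9÷4 = 2, so 1+9+2 = 12.
Sunday + 12 ≡ Friday — that's 2121's doomsday.
In August the doomsday date is Aug 8.
Aug 21 is 13 days after Aug 8; 13 mod 7 = 6, so Friday + 6 = Thursday.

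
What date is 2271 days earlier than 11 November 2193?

August 24, 2187

−365 (one year) → Nov 11, 2192 (1906 left).
−366 (one year; includes Feb 29, 2192) → Nov 11, 2191 (1540 left).
−365 (one year) → Nov 11, 2190 (1175 left).
−365 (one year) → Nov 11, 2189 (810 left).
−365 (one year) → Nov 11, 2188 (445 left).
−366 (one year; includes Feb 29, 2188) → Nov 11, 2187 (79 left).
−11 → Oct 31, 2187 (end of Oct, 31 days; 68 left).
−31 → Sep 30, 2187 (end of Sep, 30 days; 37 left).
−30 → Aug 31, 2187 (end of Aug, 31 days; 7 left).
−7 → Aug 24, 2187.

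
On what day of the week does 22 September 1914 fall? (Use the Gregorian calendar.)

Tuesday

January 1, 1914 is a Thursday.
Jan 1, 1914 → Feb 1, 1914: 31 days (January has 31).
Feb 1, 1914 → Mar 1, 1914: 28 days (February has 28).
Mar 1, 1914 → Apr 1, 1914: 31 days (March has 31).
Apr 1, 1914 → May 1, 1914: 30 days (April has 30).
May 1, 1914 → Jun 1, 1914: 31 days (May has 31).
Jun 1, 1914 → Jul 1, 1914: 30 days (June has 30).
Jul 1, 1914 → Aug 1, 1914: 31 days (July has 31).
Aug 1, 1914 → Sep 1, 1914: 31 days (August has 31).
Sep 1, 1914 → Sep 22, 1914: 21 days.
Total: 264 days.
264 mod 7 = 5, so Thursday + 5 = Tuesday.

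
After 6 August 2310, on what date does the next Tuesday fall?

Aug 6, 2310 is a Saturday.
From Saturday to the next Tuesday is 3 days.
Aug 6, 2310 + 3 = Aug 9, 2310.

August 9, 2310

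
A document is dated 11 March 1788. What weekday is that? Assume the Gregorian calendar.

Doomsday rule: the anchor day for the 1700s is Sunday. For year 88: 88÷12 = 7 r 4, and 4÷4 = 1, so 7+4+1 = 12.
Sunday + 12 ≡ Friday — that's 1788's doomsday.
In March the doomsday date is Mar 14.
Mar 11 is 3 days before Mar 14; 3 mod 7 = 3, so Friday − 3 = Tuesday.

Tuesday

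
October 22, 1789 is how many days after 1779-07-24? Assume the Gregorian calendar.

3743

Jul 24, 1779 → Jul 24, 1780: 366 days (Feb 29, 1780 is in that span).
Jul 24, 1780 → Jul 24, 1781: 365 days.
Jul 24, 1781 → Jul 24, 1782: 365 days.
Jul 24, 1782 → Jul 24, 1783: 365 days.
Jul 24, 1783 → Jul 24, 1784: 366 days (Feb 29, 1784 is in that span).
Jul 24, 1784 → Jul 24, 1785: 365 days.
Jul 24, 1785 → Jul 24, 1786: 365 days.
Jul 24, 1786 → Jul 24, 1787: 365 days.
Jul 24, 1787 → Jul 24, 1788: 366 days (Feb 29, 1788 is in that span).
Jul 24, 1788 → Jul 24, 1789: 365 days.
Jul 24, 1789 → Aug 24, 1789: 31 days (July has 31).
Aug 24, 1789 → Sep 24, 1789: 31 days (August has 31).
Sep 24, 1789 → Oct 22, 1789: 28 days.
Total: 3743 days.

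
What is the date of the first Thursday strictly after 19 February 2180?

Feb 19, 2180 is a Saturday.
From Saturday to the next Thursday is 5 days.
Feb 19, 2180 + 5 = Feb 24, 2180.

February 24, 2180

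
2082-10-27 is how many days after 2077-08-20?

Aug 20, 2077 → Aug 20, 2078: 365 days.
Aug 20, 2078 → Aug 20, 2079: 365 days.
Aug 20, 2079 → Aug 20, 2080: 366 days (Feb 29, 2080 is in that span).
Aug 20, 2080 → Aug 20, 2081: 365 days.
Aug 20, 2081 → Aug 20, 2082: 365 days.
Aug 20, 2082 → Sep 20, 2082: 31 days (August has 31).
Sep 20, 2082 → Oct 20, 2082: 30 days (September has 30).
Oct 20, 2082 → Oct 27, 2082: 7 days.
Total: 1894 days.

1894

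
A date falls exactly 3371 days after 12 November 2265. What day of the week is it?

First find the weekday of Nov 12, 2265. Doomsday rule: the anchor day for the 2200s is Friday. For year 65: 65÷12 = 5 r 5, and 5÷4 = 1, so 5+5+1 = 11.
Friday + 11 ≡ Tuesday — that's 2265's doomsday.
In November the doomsday date is Nov 7.
Nov 12 is 5 days after Nov 7; 5 mod 7 = 5, so Tuesday + 5 = Sunday.
3371 mod 7 = 4, so 3371 days after a Sunday is Sunday + 4 = Thursday.

Thursday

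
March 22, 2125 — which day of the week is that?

Thursday

Doomsday rule: the anchor day for the 2100s is Sunday. For year 25: 25÷12 = 2 r 1, and 1÷4 = 0, so 2+1+0 = 3.
Sunday + 3 ≡ Wednesday — that's 2125's doomsday.
In March the doomsday date is Mar 14.
Mar 22 is 8 days after Mar 14; 8 mod 7 = 1, so Wednesday + 1 = Thursday.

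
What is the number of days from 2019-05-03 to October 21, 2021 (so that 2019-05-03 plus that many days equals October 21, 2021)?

902

May 3, 2019 → May 3, 2020: 366 days (Feb 29, 2020 is in that span).
May 3, 2020 → May 3, 2021: 365 days.
May 3, 2021 → Jun 3, 2021: 31 days (May has 31).
Jun 3, 2021 → Jul 3, 2021: 30 days (June has 30).
Jul 3, 2021 → Aug 3, 2021: 31 days (July has 31).
Aug 3, 2021 → Sep 3, 2021: 31 days (August has 31).
Sep 3, 2021 → Oct 3, 2021: 30 days (September has 30).
Oct 3, 2021 → Oct 21, 2021: 18 days.
Total: 902 days.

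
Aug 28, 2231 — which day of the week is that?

Doomsday rule: the anchor day for the 2200s is Friday. For year 31: 31÷12 = 2 r 7, and 7÷4 = 1, so 2+7+1 = 10.
Friday + 10 ≡ Monday — that's 2231's doomsday.
In August the doomsday date is Aug 8.
Aug 28 is 20 days after Aug 8; 20 mod 7 = 6, so Monday + 6 = Sunday.

Sunday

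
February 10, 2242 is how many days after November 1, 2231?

Nov 1, 2231 → Nov 1, 2232: 366 days (Feb 29, 2232 is in that span).
Nov 1, 2232 → Nov 1, 2233: 365 days.
Nov 1, 2233 → Nov 1, 2234: 365 days.
Nov 1, 2234 → Nov 1, 2235: 365 days.
Nov 1, 2235 → Nov 1, 2236: 366 days (Feb 29, 2236 is in that span).
Nov 1, 2236 → Nov 1, 2237: 365 days.
Nov 1, 2237 → Nov 1, 2238: 365 days.
Nov 1, 2238 → Nov 1, 2239: 365 days.
Nov 1, 2239 → Nov 1, 2240: 366 days (Feb 29, 2240 is in that span).
Nov 1, 2240 → Nov 1, 2241: 365 days.
Nov 1, 2241 → Dec 1, 2241: 30 days (November has 30).
Dec 1, 2241 → Jan 1, 2242: 31 days (December has 31).
Jan 1, 2242 → Feb 1, 2242: 31 days (January has 31).
Feb 1, 2242 → Feb 10, 2242: 9 days.
Total: 3754 days.

3754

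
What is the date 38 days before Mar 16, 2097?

−16 → Feb 28, 2097 (end of Feb, 28 days; 22 left).
−22 → Feb 6, 2097.

February 6, 2097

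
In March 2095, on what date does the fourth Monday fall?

March 28, 2095

March 1, 2095 is a Tuesday.
The first Monday is therefore March 7 (6 days later).
The fourth Monday is 7 + 3×7 = March 28.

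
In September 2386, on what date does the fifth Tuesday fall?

September 1, 2386 is a Monday.
The first Tuesday is therefore September 2 (1 days later).
The fifth Tuesday is 2 + 4×7 = September 30.

September 30, 2386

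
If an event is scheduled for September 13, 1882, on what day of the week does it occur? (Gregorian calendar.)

Doomsday rule: the anchor day for the 1800s is Friday. For year 82: 82÷12 = 6 r 10, and 10÷4 = 2, so 6+10+2 = 18.
Friday + 18 ≡ Tuesday — that's 1882's doomsday.
In September the doomsday date is Sep 5.
Sep 13 is 8 days after Sep 5; 8 mod 7 = 1, so Tuesday + 1 = Wednesday.

Wednesday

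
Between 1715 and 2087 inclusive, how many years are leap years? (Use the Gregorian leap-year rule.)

91

Multiples of 4 in [1715,2087]: 93.
Of those, multiples of 100: 3 (not leap unless ÷400).
Multiples of 400: 1.
Leap years = 93 − 3 + 1 = 91.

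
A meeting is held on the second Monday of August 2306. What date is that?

August 13, 2306

August 1, 2306 is a Wednesday.
The first Monday is therefore August 6 (5 days later).
The second Monday is 6 + 1×7 = August 13.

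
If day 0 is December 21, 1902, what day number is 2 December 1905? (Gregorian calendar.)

Dec 21, 1902 → Dec 21, 1903: 365 days.
Dec 21, 1903 → Dec 21, 1904: 366 days (Feb 29, 1904 is in that span).
Dec 21, 1904 → Jan 21, 1905: 31 days (December has 31).
Jan 21, 1905 → Feb 21, 1905: 31 days (January has 31).
Feb 21, 1905 → Mar 21, 1905: 28 days (February has 28).
Mar 21, 1905 → Apr 21, 1905: 31 days (March has 31).
Apr 21, 1905 → May 21, 1905: 30 days (April has 30).
May 21, 1905 → Jun 21, 1905: 31 days (May has 31).
Jun 21, 1905 → Jul 21, 1905: 30 days (June has 30).
Jul 21, 1905 → Aug 21, 1905: 31 days (July has 31).
Aug 21, 1905 → Sep 21, 1905: 31 days (August has 31).
Sep 21, 1905 → Oct 21, 1905: 30 days (September has 30).
Oct 21, 1905 → Nov 21, 1905: 31 days (October has 31).
Nov 21, 1905 → Dec 2, 1905: 11 days.
Total: 1077 days.

1077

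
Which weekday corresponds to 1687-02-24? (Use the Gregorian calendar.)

Doomsday rule: the anchor day for the 1600s is Tuesday. For year 87: 87÷12 = 7 r 3, and 3÷4 = 0, so 7+3+0 = 10.
Tuesday + 10 ≡ Friday — that's 1687's doomsday.
In February the doomsday date is Feb 28 (1687 is not a leap year).
Feb 24 is 4 days before Feb 28; 4 mod 7 = 4, so Friday − 4 = Monday.

Monday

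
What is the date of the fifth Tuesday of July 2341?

July 1, 2341 is a Tuesday.
The first Tuesday is therefore July 1 (same day).
The fifth Tuesday is 1 + 4×7 = July 29.

July 29, 2341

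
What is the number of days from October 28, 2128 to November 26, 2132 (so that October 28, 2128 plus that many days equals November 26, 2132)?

1490

Oct 28, 2128 → Oct 28, 2129: 365 days.
Oct 28, 2129 → Oct 28, 2130: 365 days.
Oct 28, 2130 → Oct 28, 2131: 365 days.
Oct 28, 2131 → Nov 28, 2131: 31 days (October has 31).
Nov 28, 2131 → Dec 28, 2131: 30 days (November has 30).
Dec 28, 2131 → Jan 28, 2132: 31 days (December has 31).
Jan 28, 2132 → Feb 28, 2132: 31 days (January has 31).
Feb 28, 2132 → Mar 28, 2132: 29 days (February has 29).
Mar 28, 2132 → Apr 28, 2132: 31 days (March has 31).
Apr 28, 2132 → May 28, 2132: 30 days (April has 30).
May 28, 2132 → Jun 28, 2132: 31 days (May has 31).
Jun 28, 2132 → Jul 28, 2132: 30 days (June has 30).
Jul 28, 2132 → Aug 28, 2132: 31 days (July has 31).
Aug 28, 2132 → Sep 28, 2132: 31 days (August has 31).
Sep 28, 2132 → Oct 28, 2132: 30 days (September has 30).
Oct 28, 2132 → Nov 26, 2132: 29 days.
Total: 1490 days.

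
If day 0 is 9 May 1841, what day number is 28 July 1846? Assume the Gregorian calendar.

May 9, 1841 → May 9, 1842: 365 days.
May 9, 1842 → May 9, 1843: 365 days.
May 9, 1843 → May 9, 1844: 366 days (Feb 29, 1844 is in that span).
May 9, 1844 → May 9, 1845: 365 days.
May 9, 1845 → May 9, 1846: 365 days.
May 9, 1846 → Jun 9, 1846: 31 days (May has 31).
Jun 9, 1846 → Jul 9, 1846: 30 days (June has 30).
Jul 9, 1846 → Jul 28, 1846: 19 days.
Total: 1906 days.

1906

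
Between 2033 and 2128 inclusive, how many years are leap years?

Multiples of 4 in [2033,2128]: 24.
Of those, multiples of 100: 1 (not leap unless ÷400).
Multiples of 400: 0.
Leap years = 24 − 1 + 0 = 23.

23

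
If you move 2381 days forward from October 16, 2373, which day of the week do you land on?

Wednesday

Oct 16, 2373 is a Tuesday.
2381 mod 7 = 1, so 2381 days after a Tuesday is Tuesday + 1 = Wednesday.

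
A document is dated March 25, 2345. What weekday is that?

Doomsday rule: the anchor day for the 2300s is Wednesday. For year 45: 45÷12 = 3 r 9, and 9÷4 = 2, so 3+9+2 = 14.
Wednesday + 14 ≡ Wednesday — that's 2345's doomsday.
In March the doomsday date is Mar 14.
Mar 25 is 11 days after Mar 14; 11 mod 7 = 4, so Wednesday + 4 = Sunday.

Sunday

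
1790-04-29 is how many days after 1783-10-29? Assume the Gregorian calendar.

Oct 29, 1783 → Oct 29, 1784: 366 days (Feb 29, 1784 is in that span).
Oct 29, 1784 → Oct 29, 1785: 365 days.
Oct 29, 1785 → Oct 29, 1786: 365 days.
Oct 29, 1786 → Oct 29, 1787: 365 days.
Oct 29, 1787 → Oct 29, 1788: 366 days (Feb 29, 1788 is in that span).
Oct 29, 1788 → Oct 29, 1789: 365 days.
Oct 29, 1789 → Nov 29, 1789: 31 days (October has 31).
Nov 29, 1789 → Dec 29, 1789: 30 days (November has 30).
Dec 29, 1789 → Jan 29, 1790: 31 days (December has 31).
Jan 29, 1790 → Feb 28, 1790: 30 days (January has 31).
Feb 28, 1790 → Mar 28, 1790: 28 days (February has 28).
Mar 28, 1790 → Apr 28, 1790: 31 days (March has 31).
Apr 28, 1790 → Apr 29, 1790: 1 days.
Total: 2374 days.

2374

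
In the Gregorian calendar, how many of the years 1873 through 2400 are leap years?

128

Multiples of 4 in [1873,2400]: 132.
Of those, multiples of 100: 6 (not leap unless ÷400).
Multiples of 400: 2.
Leap years = 132 − 6 + 2 = 128.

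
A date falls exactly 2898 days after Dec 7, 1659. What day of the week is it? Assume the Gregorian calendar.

Sunday

First find the weekday of Dec 7, 1659. Doomsday rule: the anchor day for the 1600s is Tuesday. For year 59: 59÷12 = 4 r 11, and 11÷4 = 2, so 4+11+2 = 17.
Tuesday + 17 ≡ Friday — that's 1659's doomsday.
In December the doomsday date is Dec 12.
Dec 7 is 5 days before Dec 12; 5 mod 7 = 5, so Friday − 5 = Sunday.
2898 mod 7 = 0, so 2898 days after a Sunday is Sunday + 0 = Sunday.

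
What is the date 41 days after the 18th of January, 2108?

February 28, 2108

Jan has 31 days: +14 → Feb 1, 2108 (27 left).
+27 → Feb 28, 2108.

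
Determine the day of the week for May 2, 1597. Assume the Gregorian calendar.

Friday

Doomsday rule: the anchor day for the 1500s is Wednesday. For year 97: 97÷12 = 8 r 1, and 1÷4 = 0, so 8+1+0 = 9.
Wednesday + 9 ≡ Friday — that's 1597's doomsday.
In May the doomsday date is May 9.
May 2 is 7 days before May 9; 7 mod 7 = 0, so Friday − 0 = Friday.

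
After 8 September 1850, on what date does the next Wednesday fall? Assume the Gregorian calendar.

September 11, 1850

Sep 8, 1850 is a Sunday.
From Sunday to the next Wednesday is 3 days.
Sep 8, 1850 + 3 = Sep 11, 1850.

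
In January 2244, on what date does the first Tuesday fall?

January 1, 2244 is a Monday.
The first Tuesday is therefore January 2 (1 days later).

January 2, 2244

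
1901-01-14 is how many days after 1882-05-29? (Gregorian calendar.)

May 29, 1882 → May 29, 1883: 365 days.
May 29, 1883 → May 29, 1884: 366 days (Feb 29, 1884 is in that span).
May 29, 1884 → May 29, 1885: 365 days.
May 29, 1885 → May 29, 1886: 365 days.
May 29, 1886 → May 29, 1887: 365 days.
May 29, 1887 → May 29, 1888: 366 days (Feb 29, 1888 is in that span).
May 29, 1888 → May 29, 1889: 365 days.
May 29, 1889 → May 29, 1890: 365 days.
May 29, 1890 → May 29, 1891: 365 days.
May 29, 1891 → May 29, 1892: 366 days (Feb 29, 1892 is in that span).
May 29, 1892 → May 29, 1893: 365 days.
May 29, 1893 → May 29, 1894: 365 days.
May 29, 1894 → May 29, 1895: 365 days.
May 29, 1895 → May 29, 1896: 366 days (Feb 29, 1896 is in that span).
May 29, 1896 → May 29, 1897: 365 days.
May 29, 1897 → May 29, 1898: 365 days.
May 29, 1898 → May 29, 1899: 365 days.
May 29, 1899 → May 29, 1900: 365 days.
May 29, 1900 → Jun 29, 1900: 31 days (May has 31).
Jun 29, 1900 → Jul 29, 1900: 30 days (June has 30).
Jul 29, 1900 → Aug 29, 1900: 31 days (July has 31).
Aug 29, 1900 → Sep 29, 1900: 31 days (August has 31).
Sep 29, 1900 → Oct 29, 1900: 30 days (September has 30).
Oct 29, 1900 → Nov 29, 1900: 31 days (October has 31).
Nov 29, 1900 → Dec 29, 1900: 30 days (November has 30).
Dec 29, 1900 → Jan 14, 1901: 16 days.
Total: 6804 days.

6804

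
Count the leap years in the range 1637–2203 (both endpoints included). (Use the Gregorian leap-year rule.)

136

Multiples of 4 in [1637,2203]: 141.
Of those, multiples of 100: 6 (not leap unless ÷400).
Multiples of 400: 1.
Leap years = 141 − 6 + 1 = 136.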